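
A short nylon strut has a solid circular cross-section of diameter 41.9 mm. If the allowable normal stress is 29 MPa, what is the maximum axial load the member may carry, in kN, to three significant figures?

A = 1379 mm².
P_max = σ_allow · A = 29 · 1379 = 39990 N = 39.99 kN.

40.0 kN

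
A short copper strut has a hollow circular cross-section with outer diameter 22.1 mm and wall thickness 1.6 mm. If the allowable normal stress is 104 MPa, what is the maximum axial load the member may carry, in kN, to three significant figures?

A = 103 mm².
P_max = σ_allow · A = 104 · 103 = 10720 N = 10.72 kN.

10.7 kN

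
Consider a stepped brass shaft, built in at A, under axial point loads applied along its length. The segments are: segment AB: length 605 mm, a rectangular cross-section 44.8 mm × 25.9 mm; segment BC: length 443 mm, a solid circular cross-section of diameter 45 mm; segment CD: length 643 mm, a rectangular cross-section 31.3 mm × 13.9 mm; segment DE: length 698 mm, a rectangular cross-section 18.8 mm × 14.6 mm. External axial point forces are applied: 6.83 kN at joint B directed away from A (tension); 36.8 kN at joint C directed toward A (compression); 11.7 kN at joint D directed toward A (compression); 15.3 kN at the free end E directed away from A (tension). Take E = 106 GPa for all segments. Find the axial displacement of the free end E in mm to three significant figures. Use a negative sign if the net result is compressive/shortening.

0.200 mm

Internal axial forces (sectioning from the free end, tension +): N_DE = 15.3 kN, N_CD = 3.6 kN, N_BC = -33.2 kN, N_AB = -26.37 kN.
A_AB = 1160 mm².
A_BC = 1590 mm².
A_CD = 435.1 mm².
A_DE = 274.5 mm².
δ_AB = -26370·605/(1160·106000) = -0.1297 mm
δ_BC = -33200·443/(1590·106000) = -0.08724 mm
δ_CD = 3600·643/(435.1·106000) = 0.05019 mm
δ_DE = 15300·698/(274.5·106000) = 0.3671 mm
δ = Σδ_i = 0.2003 mm.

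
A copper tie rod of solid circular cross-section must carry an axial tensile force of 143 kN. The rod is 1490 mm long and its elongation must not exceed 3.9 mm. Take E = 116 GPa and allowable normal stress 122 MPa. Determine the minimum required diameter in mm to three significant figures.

Required area A ≥ P/σ_allow = 143000/122 = 1172 mm².
For a solid circular section, d ≥ √(4A/π) = 38.63 mm.
Elongation limit: A ≥ PL/(Eδ_allow) = 143000·1490/(116000·3.9) = 471 mm² ⇒ d ≥ 24.49 mm.
The stress limit governs.

38.6 mm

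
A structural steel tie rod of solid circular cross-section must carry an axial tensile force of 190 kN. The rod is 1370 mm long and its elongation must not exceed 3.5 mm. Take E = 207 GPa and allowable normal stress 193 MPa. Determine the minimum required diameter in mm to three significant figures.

35.4 mm

Required area A ≥ P/σ_allow = 190000/193 = 984.5 mm².
For a solid circular section, d ≥ √(4A/π) = 35.4 mm.
Elongation limit: A ≥ PL/(Eδ_allow) = 190000·1370/(207000·3.5) = 359.3 mm² ⇒ d ≥ 21.39 mm.
The stress limit governs.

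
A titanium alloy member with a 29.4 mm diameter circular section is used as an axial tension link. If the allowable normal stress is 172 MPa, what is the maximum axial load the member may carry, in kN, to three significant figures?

117 kN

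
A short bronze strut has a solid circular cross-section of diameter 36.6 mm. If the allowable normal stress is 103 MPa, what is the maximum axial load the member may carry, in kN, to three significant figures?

108 kN

A = 1052 mm².
P_max = σ_allow · A = 103 · 1052 = 108400 N = 108.4 kN.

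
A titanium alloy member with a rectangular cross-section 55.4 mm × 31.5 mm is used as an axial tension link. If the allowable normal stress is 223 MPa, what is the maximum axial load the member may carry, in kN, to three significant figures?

389 kN

A = 1745 mm².
P_max = σ_allow · A = 223 · 1745 = 389200 N = 389.2 kN.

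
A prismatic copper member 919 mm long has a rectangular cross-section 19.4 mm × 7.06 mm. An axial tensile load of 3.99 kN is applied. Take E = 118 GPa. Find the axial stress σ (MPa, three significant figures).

29.1 MPa

A = 137 mm².
σ = N/A = 3990/137 = 29.13 MPa.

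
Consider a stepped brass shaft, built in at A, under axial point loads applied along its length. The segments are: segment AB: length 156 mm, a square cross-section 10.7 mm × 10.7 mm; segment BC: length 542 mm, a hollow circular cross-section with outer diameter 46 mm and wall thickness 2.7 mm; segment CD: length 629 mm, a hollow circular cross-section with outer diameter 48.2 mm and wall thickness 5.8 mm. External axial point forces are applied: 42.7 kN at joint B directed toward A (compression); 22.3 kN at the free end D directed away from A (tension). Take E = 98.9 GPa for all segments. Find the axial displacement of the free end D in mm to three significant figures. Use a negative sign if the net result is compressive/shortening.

0.235 mm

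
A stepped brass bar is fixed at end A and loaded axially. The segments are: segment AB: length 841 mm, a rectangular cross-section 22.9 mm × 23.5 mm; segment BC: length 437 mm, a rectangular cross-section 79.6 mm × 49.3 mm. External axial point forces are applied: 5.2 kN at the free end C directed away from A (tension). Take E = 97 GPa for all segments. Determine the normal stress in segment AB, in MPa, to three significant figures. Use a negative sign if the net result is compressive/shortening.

Internal axial forces (sectioning from the free end, tension +): N_BC = 5.2 kN, N_AB = 5.2 kN.
A_AB = 538.1 mm².
σ_AB = N_AB/A_AB = 5200/538.1 = 9.663 MPa.

9.66 MPa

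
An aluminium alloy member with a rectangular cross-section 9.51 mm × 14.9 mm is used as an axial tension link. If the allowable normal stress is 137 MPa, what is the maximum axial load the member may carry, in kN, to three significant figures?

19.4 kN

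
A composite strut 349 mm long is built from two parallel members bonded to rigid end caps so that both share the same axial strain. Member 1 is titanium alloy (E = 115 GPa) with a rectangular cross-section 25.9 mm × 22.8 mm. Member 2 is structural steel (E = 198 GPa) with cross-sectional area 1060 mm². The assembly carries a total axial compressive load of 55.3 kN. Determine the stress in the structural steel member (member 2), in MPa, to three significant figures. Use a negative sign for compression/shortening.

-39.4 MPa

A_1 = 590.5 mm².
Equal strain + equilibrium ⇒ each member carries load in proportion to AE: A₁E₁ = 67910000 N, A₂E₂ = 209900000 N, ΣAE = 277800000 N.
σ₂ = P·E₂/ΣAE = -55300·198000/277800000 = -39.42 MPa.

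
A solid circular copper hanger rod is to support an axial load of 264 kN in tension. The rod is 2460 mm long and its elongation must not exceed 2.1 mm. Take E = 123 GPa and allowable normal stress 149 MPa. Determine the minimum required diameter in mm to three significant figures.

Required area A ≥ P/σ_allow = 264000/149 = 1772 mm².
For a solid circular section, d ≥ √(4A/π) = 47.5 mm.
Elongation limit: A ≥ PL/(Eδ_allow) = 264000·2460/(123000·2.1) = 2514 mm² ⇒ d ≥ 56.58 mm.
The elongation limit governs.

56.6 mm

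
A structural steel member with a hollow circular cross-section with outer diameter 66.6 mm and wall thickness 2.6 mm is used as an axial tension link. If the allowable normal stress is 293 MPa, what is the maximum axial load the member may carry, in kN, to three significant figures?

A = 522.8 mm².
P_max = σ_allow · A = 293 · 522.8 = 153200 N = 153.2 kN.

153 kN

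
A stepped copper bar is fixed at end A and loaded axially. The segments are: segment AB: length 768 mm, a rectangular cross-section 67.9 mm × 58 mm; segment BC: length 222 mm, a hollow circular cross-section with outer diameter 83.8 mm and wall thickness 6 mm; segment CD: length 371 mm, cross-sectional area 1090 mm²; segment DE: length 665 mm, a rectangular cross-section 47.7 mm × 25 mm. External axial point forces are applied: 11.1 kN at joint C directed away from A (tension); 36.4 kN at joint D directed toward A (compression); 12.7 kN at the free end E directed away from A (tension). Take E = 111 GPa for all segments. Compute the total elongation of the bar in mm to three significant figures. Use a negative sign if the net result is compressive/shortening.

Internal axial forces (sectioning from the free end, tension +): N_DE = 12.7 kN, N_CD = -23.7 kN, N_BC = -12.6 kN, N_AB = -12.6 kN.
A_AB = 3938 mm².
A_BC = 1466 mm².
A_DE = 1192 mm².
δ_AB = -12600·768/(3938·111000) = -0.02214 mm
δ_BC = -12600·222/(1466·111000) = -0.01718 mm
δ_CD = -23700·371/(1090·111000) = -0.07267 mm
δ_DE = 12700·665/(1192·111000) = 0.0638 mm
δ = Σδ_i = -0.04819 mm.

-0.0482 mm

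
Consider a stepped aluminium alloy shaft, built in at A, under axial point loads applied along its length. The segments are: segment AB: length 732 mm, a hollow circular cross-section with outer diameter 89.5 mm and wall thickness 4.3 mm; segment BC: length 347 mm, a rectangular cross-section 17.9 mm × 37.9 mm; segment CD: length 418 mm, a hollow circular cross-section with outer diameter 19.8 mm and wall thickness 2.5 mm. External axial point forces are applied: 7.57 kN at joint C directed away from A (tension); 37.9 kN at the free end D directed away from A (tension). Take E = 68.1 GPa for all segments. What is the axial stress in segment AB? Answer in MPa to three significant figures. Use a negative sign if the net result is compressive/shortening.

Internal axial forces (sectioning from the free end, tension +): N_CD = 37.9 kN, N_BC = 45.47 kN, N_AB = 45.47 kN.
A_AB = 1151 mm².
σ_AB = N_AB/A_AB = 45470/1151 = 39.51 MPa.

39.5 MPa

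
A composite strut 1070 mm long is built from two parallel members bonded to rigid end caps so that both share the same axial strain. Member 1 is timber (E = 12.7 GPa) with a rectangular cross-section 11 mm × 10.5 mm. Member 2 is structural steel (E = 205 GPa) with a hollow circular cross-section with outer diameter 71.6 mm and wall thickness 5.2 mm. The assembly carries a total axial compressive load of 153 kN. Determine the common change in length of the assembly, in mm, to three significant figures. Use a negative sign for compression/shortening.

-0.731 mm

A_1 = 115.5 mm².
A_2 = 1085 mm².
Equal strain + equilibrium ⇒ each member carries load in proportion to AE: A₁E₁ = 1467000 N, A₂E₂ = 222400000 N, ΣAE = 223800000 N.
δ = PL/ΣAE = -153000·1070/223800000 = -0.7314 mm.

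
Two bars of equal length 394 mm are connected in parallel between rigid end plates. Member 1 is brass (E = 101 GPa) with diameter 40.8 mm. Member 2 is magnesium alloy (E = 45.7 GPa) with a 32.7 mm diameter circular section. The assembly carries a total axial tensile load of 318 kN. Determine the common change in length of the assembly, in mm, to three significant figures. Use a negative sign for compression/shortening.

0.735 mm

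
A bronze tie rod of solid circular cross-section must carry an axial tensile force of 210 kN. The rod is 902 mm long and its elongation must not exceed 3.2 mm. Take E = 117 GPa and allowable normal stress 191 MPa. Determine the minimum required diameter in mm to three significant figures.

Required area A ≥ P/σ_allow = 210000/191 = 1099 mm².
For a solid circular section, d ≥ √(4A/π) = 37.42 mm.
Elongation limit: A ≥ PL/(Eδ_allow) = 210000·902/(117000·3.2) = 505.9 mm² ⇒ d ≥ 25.38 mm.
The stress limit governs.

37.4 mm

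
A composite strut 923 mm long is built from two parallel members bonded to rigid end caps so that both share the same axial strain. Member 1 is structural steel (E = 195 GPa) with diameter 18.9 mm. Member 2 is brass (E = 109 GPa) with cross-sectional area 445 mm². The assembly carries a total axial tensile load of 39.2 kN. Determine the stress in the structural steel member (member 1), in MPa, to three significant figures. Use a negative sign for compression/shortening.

74.1 MPa

A_1 = 280.6 mm².
Equal strain + equilibrium ⇒ each member carries load in proportion to AE: A₁E₁ = 54710000 N, A₂E₂ = 48500000 N, ΣAE = 103200000 N.
σ₁ = P·E₁/ΣAE = 39200·195000/103200000 = 74.06 MPa.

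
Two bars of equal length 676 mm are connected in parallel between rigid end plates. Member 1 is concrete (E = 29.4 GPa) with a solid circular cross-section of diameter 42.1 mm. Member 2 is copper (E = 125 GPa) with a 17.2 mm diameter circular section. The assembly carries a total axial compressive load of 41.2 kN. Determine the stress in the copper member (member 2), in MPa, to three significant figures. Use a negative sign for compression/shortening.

-73.6 MPa

A_1 = 1392 mm².
A_2 = 232.4 mm².
Equal strain + equilibrium ⇒ each member carries load in proportion to AE: A₁E₁ = 40930000 N, A₂E₂ = 29040000 N, ΣAE = 69970000 N.
σ₂ = P·E₂/ΣAE = -41200·125000/69970000 = -73.6 MPa.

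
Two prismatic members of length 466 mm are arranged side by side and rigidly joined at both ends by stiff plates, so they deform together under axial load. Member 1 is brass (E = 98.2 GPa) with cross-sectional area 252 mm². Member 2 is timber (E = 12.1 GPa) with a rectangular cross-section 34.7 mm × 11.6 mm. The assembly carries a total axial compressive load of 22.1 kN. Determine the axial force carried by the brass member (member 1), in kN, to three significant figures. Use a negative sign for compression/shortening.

-18.5 kN

A_2 = 402.5 mm².
Equal strain + equilibrium ⇒ each member carries load in proportion to AE: A₁E₁ = 24750000 N, A₂E₂ = 4870000 N, ΣAE = 29620000 N.
F₁ = P·A₁E₁/ΣAE = -22100·24750000/29620000 = -18470 N.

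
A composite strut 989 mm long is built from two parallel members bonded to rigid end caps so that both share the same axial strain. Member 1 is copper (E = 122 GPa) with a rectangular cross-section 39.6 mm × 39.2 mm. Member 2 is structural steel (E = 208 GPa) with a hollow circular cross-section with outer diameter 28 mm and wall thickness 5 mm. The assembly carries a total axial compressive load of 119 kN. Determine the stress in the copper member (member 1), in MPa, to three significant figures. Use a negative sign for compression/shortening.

-54.9 MPa

A_1 = 1552 mm².
A_2 = 361.3 mm².
Equal strain + equilibrium ⇒ each member carries load in proportion to AE: A₁E₁ = 189400000 N, A₂E₂ = 75150000 N, ΣAE = 264500000 N.
σ₁ = P·E₁/ΣAE = -119000·122000/264500000 = -54.88 MPa.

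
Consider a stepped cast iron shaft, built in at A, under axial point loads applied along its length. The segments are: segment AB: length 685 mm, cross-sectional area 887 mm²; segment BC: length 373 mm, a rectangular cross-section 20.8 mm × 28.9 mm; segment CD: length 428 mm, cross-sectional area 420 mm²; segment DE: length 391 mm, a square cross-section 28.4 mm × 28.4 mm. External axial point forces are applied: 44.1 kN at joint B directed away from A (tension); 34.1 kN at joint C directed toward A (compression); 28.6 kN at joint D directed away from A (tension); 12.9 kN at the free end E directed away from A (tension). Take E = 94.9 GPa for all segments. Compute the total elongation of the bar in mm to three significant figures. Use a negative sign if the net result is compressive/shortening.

0.979 mm

Internal axial forces (sectioning from the free end, tension +): N_DE = 12.9 kN, N_CD = 41.5 kN, N_BC = 7.4 kN, N_AB = 51.5 kN.
A_BC = 601.1 mm².
A_DE = 806.6 mm².
δ_AB = 51500·685/(887·94900) = 0.4191 mm
δ_BC = 7400·373/(601.1·94900) = 0.04839 mm
δ_CD = 41500·428/(420·94900) = 0.4456 mm
δ_DE = 12900·391/(806.6·94900) = 0.0659 mm
δ = Σδ_i = 0.979 mm.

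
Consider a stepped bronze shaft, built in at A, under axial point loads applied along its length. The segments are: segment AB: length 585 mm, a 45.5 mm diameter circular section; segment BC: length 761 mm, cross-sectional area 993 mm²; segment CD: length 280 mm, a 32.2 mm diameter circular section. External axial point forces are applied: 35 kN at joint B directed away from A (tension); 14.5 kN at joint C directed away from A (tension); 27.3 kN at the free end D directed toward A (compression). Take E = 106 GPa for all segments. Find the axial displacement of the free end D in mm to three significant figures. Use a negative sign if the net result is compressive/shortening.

Internal axial forces (sectioning from the free end, tension +): N_CD = -27.3 kN, N_BC = -12.8 kN, N_AB = 22.2 kN.
A_AB = 1626 mm².
A_CD = 814.3 mm².
δ_AB = 22200·585/(1626·106000) = 0.07535 mm
δ_BC = -12800·761/(993·106000) = -0.09254 mm
δ_CD = -27300·280/(814.3·106000) = -0.08856 mm
δ = Σδ_i = -0.1057 mm.

-0.106 mm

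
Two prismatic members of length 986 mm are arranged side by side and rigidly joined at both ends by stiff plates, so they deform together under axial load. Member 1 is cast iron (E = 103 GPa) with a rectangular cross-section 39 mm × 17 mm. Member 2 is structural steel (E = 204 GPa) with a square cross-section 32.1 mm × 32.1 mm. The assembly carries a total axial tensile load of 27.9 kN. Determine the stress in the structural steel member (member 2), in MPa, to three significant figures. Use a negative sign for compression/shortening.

20.4 MPa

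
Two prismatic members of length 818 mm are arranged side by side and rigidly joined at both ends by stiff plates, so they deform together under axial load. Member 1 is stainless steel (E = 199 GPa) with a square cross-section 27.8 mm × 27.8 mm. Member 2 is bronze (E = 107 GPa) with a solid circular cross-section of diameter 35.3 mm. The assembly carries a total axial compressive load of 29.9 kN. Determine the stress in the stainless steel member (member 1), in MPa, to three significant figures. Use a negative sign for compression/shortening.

A_1 = 772.8 mm².
A_2 = 978.7 mm².
Equal strain + equilibrium ⇒ each member carries load in proportion to AE: A₁E₁ = 153800000 N, A₂E₂ = 104700000 N, ΣAE = 258500000 N.
σ₁ = P·E₁/ΣAE = -29900·199000/258500000 = -23.02 MPa.

-23.0 MPa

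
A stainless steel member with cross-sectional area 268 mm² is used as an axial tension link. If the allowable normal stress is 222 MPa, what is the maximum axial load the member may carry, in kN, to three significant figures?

59.5 kN

P_max = σ_allow · A = 222 · 268 = 59500 N = 59.5 kN.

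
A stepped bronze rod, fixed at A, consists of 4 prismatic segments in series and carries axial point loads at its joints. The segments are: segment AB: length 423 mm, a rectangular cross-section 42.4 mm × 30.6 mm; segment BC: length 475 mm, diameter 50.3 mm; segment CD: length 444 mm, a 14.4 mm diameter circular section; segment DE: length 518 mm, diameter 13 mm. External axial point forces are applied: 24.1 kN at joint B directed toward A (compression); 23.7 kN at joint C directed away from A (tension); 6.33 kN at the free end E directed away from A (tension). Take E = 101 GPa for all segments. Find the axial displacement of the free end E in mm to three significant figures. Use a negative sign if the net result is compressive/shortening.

0.506 mm

Internal axial forces (sectioning from the free end, tension +): N_DE = 6.33 kN, N_CD = 6.33 kN, N_BC = 30.03 kN, N_AB = 5.93 kN.
A_AB = 1297 mm².
A_BC = 1987 mm².
A_CD = 162.9 mm².
A_DE = 132.7 mm².
δ_AB = 5930·423/(1297·101000) = 0.01914 mm
δ_BC = 30030·475/(1987·101000) = 0.07107 mm
δ_CD = 6330·444/(162.9·101000) = 0.1709 mm
δ_DE = 6330·518/(132.7·101000) = 0.2446 mm
δ = Σδ_i = 0.5057 mm.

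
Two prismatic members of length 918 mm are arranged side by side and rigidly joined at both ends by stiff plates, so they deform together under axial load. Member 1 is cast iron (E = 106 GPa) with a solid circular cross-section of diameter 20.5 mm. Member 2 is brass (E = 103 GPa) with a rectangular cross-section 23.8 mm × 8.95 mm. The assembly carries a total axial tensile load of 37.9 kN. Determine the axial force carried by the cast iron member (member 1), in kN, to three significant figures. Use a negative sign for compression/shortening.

A_1 = 330.1 mm².
A_2 = 213 mm².
Equal strain + equilibrium ⇒ each member carries load in proportion to AE: A₁E₁ = 34990000 N, A₂E₂ = 21940000 N, ΣAE = 56930000 N.
F₁ = P·A₁E₁/ΣAE = 37900·34990000/56930000 = 23290 N.

23.3 kN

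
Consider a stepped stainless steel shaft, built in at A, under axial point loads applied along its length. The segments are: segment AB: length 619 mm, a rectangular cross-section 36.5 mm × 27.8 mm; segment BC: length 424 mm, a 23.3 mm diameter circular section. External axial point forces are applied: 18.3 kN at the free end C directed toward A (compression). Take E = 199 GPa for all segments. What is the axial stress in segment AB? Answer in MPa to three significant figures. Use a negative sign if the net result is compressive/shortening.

Internal axial forces (sectioning from the free end, tension +): N_BC = -18.3 kN, N_AB = -18.3 kN.
A_AB = 1015 mm².
σ_AB = N_AB/A_AB = -18300/1015 = -18.03 MPa.

-18.0 MPa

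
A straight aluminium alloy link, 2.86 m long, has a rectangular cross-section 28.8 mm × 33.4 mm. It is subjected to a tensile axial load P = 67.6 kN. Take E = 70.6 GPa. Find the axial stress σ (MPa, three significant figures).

70.3 MPa

A = 961.9 mm².
σ = N/A = 67600/961.9 = 70.28 MPa.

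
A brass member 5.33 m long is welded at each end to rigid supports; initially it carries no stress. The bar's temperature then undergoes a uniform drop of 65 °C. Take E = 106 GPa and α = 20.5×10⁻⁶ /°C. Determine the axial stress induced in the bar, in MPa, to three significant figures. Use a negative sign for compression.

141 MPa

Free thermal expansion αLΔT = 20.5e-6 · 5330 · -65 = -7.102 mm.
The walls impose strain ε = −(-7.102)/5330 = 1.3325e-03; σ = Eε = 106000 · 1.3325e-03 = 141.2 MPa.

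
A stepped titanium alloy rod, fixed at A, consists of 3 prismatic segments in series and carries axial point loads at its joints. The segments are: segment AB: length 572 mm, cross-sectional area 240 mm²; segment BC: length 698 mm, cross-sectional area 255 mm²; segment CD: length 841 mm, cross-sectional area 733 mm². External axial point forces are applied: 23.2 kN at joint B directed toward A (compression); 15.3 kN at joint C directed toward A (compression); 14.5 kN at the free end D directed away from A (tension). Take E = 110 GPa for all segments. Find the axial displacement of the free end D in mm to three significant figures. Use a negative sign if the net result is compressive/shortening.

Internal axial forces (sectioning from the free end, tension +): N_CD = 14.5 kN, N_BC = -0.8 kN, N_AB = -24 kN.
δ_AB = -24000·572/(240·110000) = -0.52 mm
δ_BC = -800·698/(255·110000) = -0.01991 mm
δ_CD = 14500·841/(733·110000) = 0.1512 mm
δ = Σδ_i = -0.3887 mm.

-0.389 mm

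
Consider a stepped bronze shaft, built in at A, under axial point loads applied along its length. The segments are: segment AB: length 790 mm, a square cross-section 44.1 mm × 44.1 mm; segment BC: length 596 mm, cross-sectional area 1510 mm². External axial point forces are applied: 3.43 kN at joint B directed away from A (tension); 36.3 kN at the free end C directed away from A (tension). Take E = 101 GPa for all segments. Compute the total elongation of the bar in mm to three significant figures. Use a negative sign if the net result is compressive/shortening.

Internal axial forces (sectioning from the free end, tension +): N_BC = 36.3 kN, N_AB = 39.73 kN.
A_AB = 1945 mm².
δ_AB = 39730·790/(1945·101000) = 0.1598 mm
δ_BC = 36300·596/(1510·101000) = 0.1419 mm
δ = Σδ_i = 0.3016 mm.

0.302 mm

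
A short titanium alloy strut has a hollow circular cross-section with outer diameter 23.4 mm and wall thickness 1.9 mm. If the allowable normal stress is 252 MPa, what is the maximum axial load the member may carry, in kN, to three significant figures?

A = 128.3 mm².
P_max = σ_allow · A = 252 · 128.3 = 32340 N = 32.34 kN.

32.3 kN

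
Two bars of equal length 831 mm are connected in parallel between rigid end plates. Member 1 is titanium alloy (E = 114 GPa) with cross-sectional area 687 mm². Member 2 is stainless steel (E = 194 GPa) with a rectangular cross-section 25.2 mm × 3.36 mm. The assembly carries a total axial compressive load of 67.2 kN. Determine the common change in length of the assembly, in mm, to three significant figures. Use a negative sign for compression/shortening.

-0.589 mm

A_2 = 84.67 mm².
Equal strain + equilibrium ⇒ each member carries load in proportion to AE: A₁E₁ = 78320000 N, A₂E₂ = 16430000 N, ΣAE = 94740000 N.
δ = PL/ΣAE = -67200·831/94740000 = -0.5894 mm.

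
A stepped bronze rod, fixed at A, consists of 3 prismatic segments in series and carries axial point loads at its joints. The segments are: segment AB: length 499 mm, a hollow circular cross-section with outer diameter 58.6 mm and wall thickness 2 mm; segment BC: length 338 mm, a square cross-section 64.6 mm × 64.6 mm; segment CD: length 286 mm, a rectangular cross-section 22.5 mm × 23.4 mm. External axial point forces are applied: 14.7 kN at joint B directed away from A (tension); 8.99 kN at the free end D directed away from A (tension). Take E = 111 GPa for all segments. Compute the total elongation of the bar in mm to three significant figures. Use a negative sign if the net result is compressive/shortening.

Internal axial forces (sectioning from the free end, tension +): N_CD = 8.99 kN, N_BC = 8.99 kN, N_AB = 23.69 kN.
A_AB = 355.6 mm².
A_BC = 4173 mm².
A_CD = 526.5 mm².
δ_AB = 23690·499/(355.6·111000) = 0.2995 mm
δ_BC = 8990·338/(4173·111000) = 0.00656 mm
δ_CD = 8990·286/(526.5·111000) = 0.044 mm
δ = Σδ_i = 0.35 mm.

0.350 mm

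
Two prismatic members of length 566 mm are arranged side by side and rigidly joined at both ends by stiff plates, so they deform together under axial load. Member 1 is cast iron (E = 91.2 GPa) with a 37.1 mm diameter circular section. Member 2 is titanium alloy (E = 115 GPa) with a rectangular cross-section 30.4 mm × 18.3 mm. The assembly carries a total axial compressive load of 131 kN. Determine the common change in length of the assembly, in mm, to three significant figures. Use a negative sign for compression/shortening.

A_1 = 1081 mm².
A_2 = 556.3 mm².
Equal strain + equilibrium ⇒ each member carries load in proportion to AE: A₁E₁ = 98590000 N, A₂E₂ = 63980000 N, ΣAE = 162600000 N.
δ = PL/ΣAE = -131000·566/162600000 = -0.4561 mm.

-0.456 mm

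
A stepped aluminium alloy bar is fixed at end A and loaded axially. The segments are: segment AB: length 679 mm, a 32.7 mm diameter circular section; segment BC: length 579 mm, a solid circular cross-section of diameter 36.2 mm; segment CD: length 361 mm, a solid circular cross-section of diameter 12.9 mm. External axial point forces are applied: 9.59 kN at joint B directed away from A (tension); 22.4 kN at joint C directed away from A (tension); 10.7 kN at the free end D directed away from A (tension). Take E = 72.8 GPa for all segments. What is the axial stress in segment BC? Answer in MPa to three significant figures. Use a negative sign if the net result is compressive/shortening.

32.2 MPa

Internal axial forces (sectioning from the free end, tension +): N_CD = 10.7 kN, N_BC = 33.1 kN, N_AB = 42.69 kN.
A_BC = 1029 mm².
σ_BC = N_BC/A_BC = 33100/1029 = 32.16 MPa.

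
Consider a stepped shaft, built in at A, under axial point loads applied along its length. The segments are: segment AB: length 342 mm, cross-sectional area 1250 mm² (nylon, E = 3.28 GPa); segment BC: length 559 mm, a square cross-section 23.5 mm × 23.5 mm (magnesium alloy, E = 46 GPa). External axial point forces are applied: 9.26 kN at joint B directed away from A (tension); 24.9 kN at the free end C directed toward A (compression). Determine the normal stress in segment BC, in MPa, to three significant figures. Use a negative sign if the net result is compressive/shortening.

Internal axial forces (sectioning from the free end, tension +): N_BC = -24.9 kN, N_AB = -15.64 kN.
A_BC = 552.2 mm².
σ_BC = N_BC/A_BC = -24900/552.2 = -45.09 MPa.

-45.1 MPa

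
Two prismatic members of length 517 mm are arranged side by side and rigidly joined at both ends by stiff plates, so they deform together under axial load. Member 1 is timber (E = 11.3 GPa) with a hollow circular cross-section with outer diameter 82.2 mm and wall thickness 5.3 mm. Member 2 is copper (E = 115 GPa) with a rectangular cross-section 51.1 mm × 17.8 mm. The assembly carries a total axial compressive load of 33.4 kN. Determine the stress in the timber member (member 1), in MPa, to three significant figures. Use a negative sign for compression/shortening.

-3.17 MPa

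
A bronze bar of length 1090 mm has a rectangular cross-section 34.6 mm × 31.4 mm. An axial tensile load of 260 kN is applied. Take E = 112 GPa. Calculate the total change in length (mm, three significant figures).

A = 1086 mm².
δ_mech = NL/(AE) = 260000·1090/(1086·112000) = 2.329 mm.

2.33 mm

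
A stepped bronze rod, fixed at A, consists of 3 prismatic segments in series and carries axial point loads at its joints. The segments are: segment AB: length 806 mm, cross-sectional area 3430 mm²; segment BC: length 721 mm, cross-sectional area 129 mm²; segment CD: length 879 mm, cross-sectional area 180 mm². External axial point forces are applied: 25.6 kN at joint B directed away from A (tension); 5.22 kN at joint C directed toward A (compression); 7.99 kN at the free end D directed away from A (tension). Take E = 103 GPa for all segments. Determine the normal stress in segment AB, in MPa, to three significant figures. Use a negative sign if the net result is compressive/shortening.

Internal axial forces (sectioning from the free end, tension +): N_CD = 7.99 kN, N_BC = 2.77 kN, N_AB = 28.37 kN.
σ_AB = N_AB/A_AB = 28370/3430 = 8.271 MPa.

8.27 MPa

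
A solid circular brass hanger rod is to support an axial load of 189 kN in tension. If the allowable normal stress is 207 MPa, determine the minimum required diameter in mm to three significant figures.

34.1 mm

Required area A ≥ P/σ_allow = 189000/207 = 913 mm².
For a solid circular section, d ≥ √(4A/π) = 34.1 mm.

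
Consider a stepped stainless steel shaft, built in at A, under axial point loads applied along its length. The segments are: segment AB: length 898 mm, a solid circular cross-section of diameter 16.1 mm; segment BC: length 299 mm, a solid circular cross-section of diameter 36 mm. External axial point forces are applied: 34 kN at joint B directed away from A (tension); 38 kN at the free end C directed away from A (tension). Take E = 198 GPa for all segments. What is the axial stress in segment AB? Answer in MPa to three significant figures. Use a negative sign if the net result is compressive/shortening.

354 MPa

Internal axial forces (sectioning from the free end, tension +): N_BC = 38 kN, N_AB = 72 kN.
A_AB = 203.6 mm².
σ_AB = N_AB/A_AB = 72000/203.6 = 353.7 MPa.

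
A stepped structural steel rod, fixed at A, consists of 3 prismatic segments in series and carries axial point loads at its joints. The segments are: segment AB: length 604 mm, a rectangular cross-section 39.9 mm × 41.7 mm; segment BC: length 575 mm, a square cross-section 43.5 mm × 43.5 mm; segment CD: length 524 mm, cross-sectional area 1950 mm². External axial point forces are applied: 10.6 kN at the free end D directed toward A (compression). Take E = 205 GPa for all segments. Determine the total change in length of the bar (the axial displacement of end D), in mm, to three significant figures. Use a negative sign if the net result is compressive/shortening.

Internal axial forces (sectioning from the free end, tension +): N_CD = -10.6 kN, N_BC = -10.6 kN, N_AB = -10.6 kN.
A_AB = 1664 mm².
A_BC = 1892 mm².
δ_AB = -10600·604/(1664·205000) = -0.01877 mm
δ_BC = -10600·575/(1892·205000) = -0.01571 mm
δ_CD = -10600·524/(1950·205000) = -0.01389 mm
δ = Σδ_i = -0.04838 mm.

-0.0484 mm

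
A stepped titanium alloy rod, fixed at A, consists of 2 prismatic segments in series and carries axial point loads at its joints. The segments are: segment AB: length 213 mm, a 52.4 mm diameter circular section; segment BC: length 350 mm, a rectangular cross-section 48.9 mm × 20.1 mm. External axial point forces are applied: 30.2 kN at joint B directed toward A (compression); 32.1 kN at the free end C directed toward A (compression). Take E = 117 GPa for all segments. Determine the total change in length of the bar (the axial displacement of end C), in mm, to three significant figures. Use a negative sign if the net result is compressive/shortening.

-0.150 mm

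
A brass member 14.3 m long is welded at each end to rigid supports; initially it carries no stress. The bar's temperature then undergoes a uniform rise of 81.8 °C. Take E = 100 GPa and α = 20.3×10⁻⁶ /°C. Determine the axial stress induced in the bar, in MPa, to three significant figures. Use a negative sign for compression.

Free thermal expansion αLΔT = 20.3e-6 · 14300 · 81.8 = 23.75 mm.
The walls impose strain ε = −(23.75)/14300 = -1.6605e-03; σ = Eε = 100000 · -1.6605e-03 = -166.1 MPa.

-166 MPa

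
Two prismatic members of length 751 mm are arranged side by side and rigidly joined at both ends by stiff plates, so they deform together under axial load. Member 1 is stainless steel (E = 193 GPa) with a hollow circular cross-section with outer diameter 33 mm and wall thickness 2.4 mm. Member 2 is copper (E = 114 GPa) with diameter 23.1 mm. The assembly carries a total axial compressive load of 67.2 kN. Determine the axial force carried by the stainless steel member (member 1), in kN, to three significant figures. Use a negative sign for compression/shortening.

A_1 = 230.7 mm².
A_2 = 419.1 mm².
Equal strain + equilibrium ⇒ each member carries load in proportion to AE: A₁E₁ = 44530000 N, A₂E₂ = 47780000 N, ΣAE = 92310000 N.
F₁ = P·A₁E₁/ΣAE = -67200·44530000/92310000 = -32420 N.

-32.4 kN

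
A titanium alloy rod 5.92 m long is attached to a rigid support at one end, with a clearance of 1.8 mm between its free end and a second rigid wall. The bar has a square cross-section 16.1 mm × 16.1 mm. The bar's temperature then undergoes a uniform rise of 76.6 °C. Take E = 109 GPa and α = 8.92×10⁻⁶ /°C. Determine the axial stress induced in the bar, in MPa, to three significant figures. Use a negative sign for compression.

Free thermal expansion αLΔT = 8.92e-6 · 5920 · 76.6 = 4.045 mm.
The walls engage after the gap closes; constrained expansion = 4.045 − 1.8 = 2.245 mm.
The walls impose strain ε = −(2.245)/5920 = -3.7922e-04; σ = Eε = 109000 · -3.7922e-04 = -41.33 MPa.

-41.3 MPa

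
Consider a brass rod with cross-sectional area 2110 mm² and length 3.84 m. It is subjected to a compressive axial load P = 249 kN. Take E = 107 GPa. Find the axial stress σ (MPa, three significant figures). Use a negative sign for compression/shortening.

-118 MPa

σ = N/A = -249000/2110 = -118 MPa.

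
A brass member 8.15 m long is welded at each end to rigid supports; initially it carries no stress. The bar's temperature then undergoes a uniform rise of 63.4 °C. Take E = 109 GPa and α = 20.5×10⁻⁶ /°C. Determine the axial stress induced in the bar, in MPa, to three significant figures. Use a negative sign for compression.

Free thermal expansion αLΔT = 20.5e-6 · 8150 · 63.4 = 10.59 mm.
The walls impose strain ε = −(10.59)/8150 = -1.2997e-03; σ = Eε = 109000 · -1.2997e-03 = -141.7 MPa.

-142 MPa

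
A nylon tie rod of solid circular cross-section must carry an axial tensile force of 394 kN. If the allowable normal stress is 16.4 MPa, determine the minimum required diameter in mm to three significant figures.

175 mm

Required area A ≥ P/σ_allow = 394000/16.4 = 24020 mm².
For a solid circular section, d ≥ √(4A/π) = 174.9 mm.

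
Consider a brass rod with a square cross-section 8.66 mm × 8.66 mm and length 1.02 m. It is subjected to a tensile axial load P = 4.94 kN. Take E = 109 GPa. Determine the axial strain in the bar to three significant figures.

6.04e-04

A = 75 mm².
σ = N/A = 65.87 MPa; ε = σ/E = 65.87/109000 = 6.043e-04.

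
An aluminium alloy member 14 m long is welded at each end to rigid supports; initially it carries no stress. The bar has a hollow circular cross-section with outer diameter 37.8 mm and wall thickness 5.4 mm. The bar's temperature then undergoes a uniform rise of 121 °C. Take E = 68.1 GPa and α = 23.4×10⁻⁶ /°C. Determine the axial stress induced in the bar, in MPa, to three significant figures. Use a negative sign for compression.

-193 MPa

Free thermal expansion αLΔT = 23.4e-6 · 14000 · 121 = 39.64 mm.
The walls impose strain ε = −(39.64)/14000 = -2.8314e-03; σ = Eε = 68100 · -2.8314e-03 = -192.8 MPa.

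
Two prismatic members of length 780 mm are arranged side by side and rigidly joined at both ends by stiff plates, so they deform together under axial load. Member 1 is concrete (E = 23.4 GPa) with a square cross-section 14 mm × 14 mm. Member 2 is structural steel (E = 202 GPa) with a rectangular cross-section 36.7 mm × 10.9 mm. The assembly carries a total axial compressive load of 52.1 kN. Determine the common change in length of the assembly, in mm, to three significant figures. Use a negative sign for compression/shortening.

A_1 = 196 mm².
A_2 = 400 mm².
Equal strain + equilibrium ⇒ each member carries load in proportion to AE: A₁E₁ = 4586000 N, A₂E₂ = 80810000 N, ΣAE = 85390000 N.
δ = PL/ΣAE = -52100·780/85390000 = -0.4759 mm.

-0.476 mm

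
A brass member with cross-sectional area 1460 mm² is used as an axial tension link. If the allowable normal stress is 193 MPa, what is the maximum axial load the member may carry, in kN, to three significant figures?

282 kN

P_max = σ_allow · A = 193 · 1460 = 281800 N = 281.8 kN.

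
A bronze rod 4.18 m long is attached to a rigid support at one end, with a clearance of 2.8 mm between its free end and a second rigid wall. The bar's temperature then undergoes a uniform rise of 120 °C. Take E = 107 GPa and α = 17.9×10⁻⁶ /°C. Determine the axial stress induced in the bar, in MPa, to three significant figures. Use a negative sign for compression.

Free thermal expansion αLΔT = 17.9e-6 · 4180 · 120 = 8.979 mm.
The walls engage after the gap closes; constrained expansion = 8.979 − 2.8 = 6.179 mm.
The walls impose strain ε = −(6.179)/4180 = -1.4781e-03; σ = Eε = 107000 · -1.4781e-03 = -158.2 MPa.

-158 MPa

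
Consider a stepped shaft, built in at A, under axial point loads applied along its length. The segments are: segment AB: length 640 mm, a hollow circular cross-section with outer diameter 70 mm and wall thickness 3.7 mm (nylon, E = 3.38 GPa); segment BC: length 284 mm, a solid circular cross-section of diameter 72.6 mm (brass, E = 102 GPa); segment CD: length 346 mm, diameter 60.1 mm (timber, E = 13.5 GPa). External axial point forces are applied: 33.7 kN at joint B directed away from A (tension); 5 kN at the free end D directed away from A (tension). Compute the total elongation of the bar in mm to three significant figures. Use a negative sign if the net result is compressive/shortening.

9.56 mm

Internal axial forces (sectioning from the free end, tension +): N_CD = 5 kN, N_BC = 5 kN, N_AB = 38.7 kN.
A_AB = 770.7 mm².
A_BC = 4140 mm².
A_CD = 2837 mm².
δ_AB = 38700·640/(770.7·3380) = 9.508 mm
δ_BC = 5000·284/(4140·102000) = 0.003363 mm
δ_CD = 5000·346/(2837·13500) = 0.04517 mm
δ = Σδ_i = 9.557 mm.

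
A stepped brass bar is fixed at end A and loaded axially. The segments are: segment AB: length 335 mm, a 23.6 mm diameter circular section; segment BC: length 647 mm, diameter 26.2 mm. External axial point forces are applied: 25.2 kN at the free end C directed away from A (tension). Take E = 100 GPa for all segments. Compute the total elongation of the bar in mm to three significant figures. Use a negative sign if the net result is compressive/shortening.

0.495 mm

Internal axial forces (sectioning from the free end, tension +): N_BC = 25.2 kN, N_AB = 25.2 kN.
A_AB = 437.4 mm².
A_BC = 539.1 mm².
δ_AB = 25200·335/(437.4·100000) = 0.193 mm
δ_BC = 25200·647/(539.1·100000) = 0.3024 mm
δ = Σδ_i = 0.4954 mm.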